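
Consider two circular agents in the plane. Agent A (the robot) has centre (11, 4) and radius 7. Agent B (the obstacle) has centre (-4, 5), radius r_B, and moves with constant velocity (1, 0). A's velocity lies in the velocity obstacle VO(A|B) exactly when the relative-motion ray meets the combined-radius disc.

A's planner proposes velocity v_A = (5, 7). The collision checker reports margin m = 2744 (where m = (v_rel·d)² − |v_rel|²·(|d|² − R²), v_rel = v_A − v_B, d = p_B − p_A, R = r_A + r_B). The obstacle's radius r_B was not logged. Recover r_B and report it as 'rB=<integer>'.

m = 2744
d = (-15, 1);  v_rel = (4, 7),  |v_rel|² = 65
v_rel×d = (4)·(1) − (7)·(-15) = 109
since m = R²·65 − 109²:  R² = (11881 + 2744) / 65 = 225
R = √225 = 15  ⇒  r_B = 15 − 7 = 8

rB=8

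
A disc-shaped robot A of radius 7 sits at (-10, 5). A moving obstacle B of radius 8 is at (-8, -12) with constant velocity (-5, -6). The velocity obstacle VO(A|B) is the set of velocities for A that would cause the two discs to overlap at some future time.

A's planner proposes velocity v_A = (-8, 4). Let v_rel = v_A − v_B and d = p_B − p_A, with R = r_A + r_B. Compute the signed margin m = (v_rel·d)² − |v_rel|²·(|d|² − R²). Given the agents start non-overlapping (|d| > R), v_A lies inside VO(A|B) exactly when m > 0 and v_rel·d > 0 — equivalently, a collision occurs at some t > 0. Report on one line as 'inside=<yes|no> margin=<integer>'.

d = (2, -17),  |d|² = 293;  R = 7+8 = 15,  c = 293−15² = 68
v_rel = (-3, 10),  |v_rel|² = 109;  v_rel·d = (-3)·(2) + (10)·(-17) = -176
109·t² + 352·t + 68 = 0  ⇒  m = (-176)² − 109·68 = 23564
m = 23564 > 0,  v_rel·d = -176 < 0  ⇒  outside

inside=no margin=23564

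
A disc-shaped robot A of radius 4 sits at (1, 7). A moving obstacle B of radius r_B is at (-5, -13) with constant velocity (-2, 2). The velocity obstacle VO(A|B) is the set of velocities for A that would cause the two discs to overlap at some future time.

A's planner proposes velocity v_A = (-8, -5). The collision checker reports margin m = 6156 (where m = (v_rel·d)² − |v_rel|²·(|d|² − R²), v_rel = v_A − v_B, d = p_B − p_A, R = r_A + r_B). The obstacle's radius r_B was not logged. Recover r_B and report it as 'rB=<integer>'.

m = 6156
d = (-6, -20);  v_rel = (-6, -7),  |v_rel|² = 85
v_rel×d = (-6)·(-20) − (-7)·(-6) = 78
since m = R²·85 − 78²:  R² = (6084 + 6156) / 85 = 144
R = √144 = 12  ⇒  r_B = 12 − 4 = 8

rB=8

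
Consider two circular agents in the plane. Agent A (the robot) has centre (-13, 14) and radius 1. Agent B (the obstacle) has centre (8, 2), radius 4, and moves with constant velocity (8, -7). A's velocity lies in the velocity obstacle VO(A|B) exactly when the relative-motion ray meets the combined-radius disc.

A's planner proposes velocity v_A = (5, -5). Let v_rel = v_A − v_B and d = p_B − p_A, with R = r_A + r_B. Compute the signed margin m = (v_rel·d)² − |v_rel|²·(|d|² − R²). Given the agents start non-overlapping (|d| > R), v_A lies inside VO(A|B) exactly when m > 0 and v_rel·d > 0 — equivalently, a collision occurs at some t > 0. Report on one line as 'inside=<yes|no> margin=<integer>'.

d = (21, -12),  |d|² = 585;  R = 1+4 = 5,  c = 585−5² = 560
v_rel = (-3, 2),  |v_rel|² = 13;  v_rel·d = (-3)·(21) + (2)·(-12) = -87
13·t² + 174·t + 560 = 0  ⇒  m = (-87)² − 13·560 = 289
m = 289 > 0,  v_rel·d = -87 < 0  ⇒  outside

inside=no margin=289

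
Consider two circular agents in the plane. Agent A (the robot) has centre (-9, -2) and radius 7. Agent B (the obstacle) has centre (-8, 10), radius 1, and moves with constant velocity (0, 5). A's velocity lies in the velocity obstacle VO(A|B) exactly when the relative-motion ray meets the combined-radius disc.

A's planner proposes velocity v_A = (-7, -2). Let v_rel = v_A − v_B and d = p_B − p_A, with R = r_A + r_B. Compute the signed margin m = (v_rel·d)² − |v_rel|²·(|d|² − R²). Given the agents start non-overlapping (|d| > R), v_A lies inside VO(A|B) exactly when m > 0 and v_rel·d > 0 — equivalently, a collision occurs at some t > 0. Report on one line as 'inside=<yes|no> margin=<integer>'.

d = (1, 12),  |d|² = 145;  R = 7+1 = 8,  c = 145−8² = 81
v_rel = (-7, -7),  |v_rel|² = 98;  v_rel·d = (-7)·(1) + (-7)·(12) = -91
98·t² + 182·t + 81 = 0  ⇒  m = (-91)² − 98·81 = 343
m = 343 > 0,  v_rel·d = -91 < 0  ⇒  outside

inside=no margin=343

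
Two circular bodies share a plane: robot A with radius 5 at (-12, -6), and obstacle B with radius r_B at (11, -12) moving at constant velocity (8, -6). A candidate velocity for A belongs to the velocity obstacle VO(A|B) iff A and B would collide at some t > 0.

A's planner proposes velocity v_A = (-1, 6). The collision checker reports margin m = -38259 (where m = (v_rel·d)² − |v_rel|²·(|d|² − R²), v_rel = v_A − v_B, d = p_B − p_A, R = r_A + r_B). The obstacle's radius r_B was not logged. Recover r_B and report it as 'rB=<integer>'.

m = -38259
d = (23, -6);  v_rel = (-9, 12),  |v_rel|² = 225
v_rel×d = (-9)·(-6) − (12)·(23) = -222
since m = R²·225 − (-222)²:  R² = (49284 + -38259) / 225 = 49
R = √49 = 7  ⇒  r_B = 7 − 5 = 2

rB=2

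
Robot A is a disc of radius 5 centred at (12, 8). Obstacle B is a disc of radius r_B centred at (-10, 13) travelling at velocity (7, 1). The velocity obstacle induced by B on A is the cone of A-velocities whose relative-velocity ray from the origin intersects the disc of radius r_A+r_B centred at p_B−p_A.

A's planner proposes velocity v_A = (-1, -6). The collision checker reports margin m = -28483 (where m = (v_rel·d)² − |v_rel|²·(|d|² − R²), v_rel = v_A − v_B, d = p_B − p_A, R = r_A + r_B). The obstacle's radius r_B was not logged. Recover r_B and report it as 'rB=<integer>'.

m = -28483
d = (-22, 5);  v_rel = (-8, -7),  |v_rel|² = 113
v_rel×d = (-8)·(5) − (-7)·(-22) = -194
since m = R²·113 − (-194)²:  R² = (37636 + -28483) / 113 = 81
R = √81 = 9  ⇒  r_B = 9 − 5 = 4

rB=4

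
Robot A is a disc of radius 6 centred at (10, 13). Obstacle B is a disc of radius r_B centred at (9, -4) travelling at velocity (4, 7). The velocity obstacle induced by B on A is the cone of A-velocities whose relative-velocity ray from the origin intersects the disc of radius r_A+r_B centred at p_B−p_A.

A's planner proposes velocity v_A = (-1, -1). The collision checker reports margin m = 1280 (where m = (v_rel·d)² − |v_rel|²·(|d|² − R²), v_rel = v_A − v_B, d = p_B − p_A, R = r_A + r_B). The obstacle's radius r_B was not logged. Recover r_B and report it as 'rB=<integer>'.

m = 1280
d = (-1, -17);  v_rel = (-5, -8),  |v_rel|² = 89
v_rel×d = (-5)·(-17) − (-8)·(-1) = 77
since m = R²·89 − 77²:  R² = (5929 + 1280) / 89 = 81
R = √81 = 9  ⇒  r_B = 9 − 6 = 3

rB=3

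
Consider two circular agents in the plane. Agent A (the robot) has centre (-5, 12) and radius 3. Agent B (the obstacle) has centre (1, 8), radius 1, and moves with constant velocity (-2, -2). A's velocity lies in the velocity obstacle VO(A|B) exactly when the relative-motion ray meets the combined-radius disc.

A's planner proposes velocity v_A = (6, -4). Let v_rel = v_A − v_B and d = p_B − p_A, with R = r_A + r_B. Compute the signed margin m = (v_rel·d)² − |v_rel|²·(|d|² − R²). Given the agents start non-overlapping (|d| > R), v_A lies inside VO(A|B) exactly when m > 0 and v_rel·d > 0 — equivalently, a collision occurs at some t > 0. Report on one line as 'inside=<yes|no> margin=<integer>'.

d = (6, -4),  |d|² = 52;  R = 3+1 = 4,  c = 52−4² = 36
v_rel = (8, -2),  |v_rel|² = 68;  v_rel·d = (8)·(6) + (-2)·(-4) = 56
68·t² − 112·t + 36 = 0  ⇒  m = 56² − 68·36 = 688
m = 688 > 0,  v_rel·d = 56 > 0  ⇒  inside

inside=yes margin=688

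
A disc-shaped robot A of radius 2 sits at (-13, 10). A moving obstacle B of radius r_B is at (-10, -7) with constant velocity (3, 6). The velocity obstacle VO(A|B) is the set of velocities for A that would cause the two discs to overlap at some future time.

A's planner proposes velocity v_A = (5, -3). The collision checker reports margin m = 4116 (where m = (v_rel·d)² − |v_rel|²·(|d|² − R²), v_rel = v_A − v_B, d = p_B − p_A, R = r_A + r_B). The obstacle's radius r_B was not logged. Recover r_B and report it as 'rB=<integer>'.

m = 4116
d = (3, -17);  v_rel = (2, -9),  |v_rel|² = 85
v_rel×d = (2)·(-17) − (-9)·(3) = -7
since m = R²·85 − (-7)²:  R² = (49 + 4116) / 85 = 49
R = √49 = 7  ⇒  r_B = 7 − 2 = 5

rB=5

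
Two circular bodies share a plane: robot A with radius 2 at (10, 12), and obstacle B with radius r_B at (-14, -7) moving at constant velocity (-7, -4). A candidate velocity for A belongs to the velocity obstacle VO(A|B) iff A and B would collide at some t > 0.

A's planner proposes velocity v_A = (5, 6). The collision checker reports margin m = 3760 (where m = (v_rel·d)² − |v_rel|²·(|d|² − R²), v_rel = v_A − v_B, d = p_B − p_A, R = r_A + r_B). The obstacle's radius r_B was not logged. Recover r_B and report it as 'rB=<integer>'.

m = 3760
d = (-24, -19);  v_rel = (12, 10),  |v_rel|² = 244
v_rel×d = (12)·(-19) − (10)·(-24) = 12
since m = R²·244 − 12²:  R² = (144 + 3760) / 244 = 16
R = √16 = 4  ⇒  r_B = 4 − 2 = 2

rB=2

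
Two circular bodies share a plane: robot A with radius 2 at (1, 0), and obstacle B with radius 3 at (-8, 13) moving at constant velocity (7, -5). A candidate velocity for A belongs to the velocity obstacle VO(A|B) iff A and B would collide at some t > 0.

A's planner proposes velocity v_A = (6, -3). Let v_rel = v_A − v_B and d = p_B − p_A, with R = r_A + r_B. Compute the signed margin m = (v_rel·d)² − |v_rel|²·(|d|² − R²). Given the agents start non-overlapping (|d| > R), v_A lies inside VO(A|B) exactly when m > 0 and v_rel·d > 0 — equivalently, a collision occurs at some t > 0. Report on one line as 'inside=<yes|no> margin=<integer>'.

d = (-9, 13),  |d|² = 250;  R = 2+3 = 5,  c = 250−5² = 225
v_rel = (-1, 2),  |v_rel|² = 5;  v_rel·d = (-1)·(-9) + (2)·(13) = 35
5·t² − 70·t + 225 = 0  ⇒  m = 35² − 5·225 = 100
m = 100 > 0,  v_rel·d = 35 > 0  ⇒  inside

inside=yes margin=100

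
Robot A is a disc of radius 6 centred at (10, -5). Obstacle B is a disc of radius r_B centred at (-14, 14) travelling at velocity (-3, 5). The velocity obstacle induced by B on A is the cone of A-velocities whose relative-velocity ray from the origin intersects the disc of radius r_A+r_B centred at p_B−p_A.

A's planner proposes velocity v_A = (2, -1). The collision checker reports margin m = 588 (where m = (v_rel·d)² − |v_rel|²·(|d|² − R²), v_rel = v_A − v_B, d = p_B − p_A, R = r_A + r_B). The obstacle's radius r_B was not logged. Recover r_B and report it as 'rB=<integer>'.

m = 588
d = (-24, 19);  v_rel = (5, -6),  |v_rel|² = 61
v_rel×d = (5)·(19) − (-6)·(-24) = -49
since m = R²·61 − (-49)²:  R² = (2401 + 588) / 61 = 49
R = √49 = 7  ⇒  r_B = 7 − 6 = 1

rB=1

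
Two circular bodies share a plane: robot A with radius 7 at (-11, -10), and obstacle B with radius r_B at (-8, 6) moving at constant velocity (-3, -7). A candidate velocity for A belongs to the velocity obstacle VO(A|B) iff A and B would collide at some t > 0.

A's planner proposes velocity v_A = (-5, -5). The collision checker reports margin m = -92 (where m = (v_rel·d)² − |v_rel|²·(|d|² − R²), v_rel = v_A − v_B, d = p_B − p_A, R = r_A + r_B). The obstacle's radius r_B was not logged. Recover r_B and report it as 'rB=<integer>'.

m = -92
d = (3, 16);  v_rel = (-2, 2),  |v_rel|² = 8
v_rel×d = (-2)·(16) − (2)·(3) = -38
since m = R²·8 − (-38)²:  R² = (1444 + -92) / 8 = 169
R = √169 = 13  ⇒  r_B = 13 − 7 = 6

rB=6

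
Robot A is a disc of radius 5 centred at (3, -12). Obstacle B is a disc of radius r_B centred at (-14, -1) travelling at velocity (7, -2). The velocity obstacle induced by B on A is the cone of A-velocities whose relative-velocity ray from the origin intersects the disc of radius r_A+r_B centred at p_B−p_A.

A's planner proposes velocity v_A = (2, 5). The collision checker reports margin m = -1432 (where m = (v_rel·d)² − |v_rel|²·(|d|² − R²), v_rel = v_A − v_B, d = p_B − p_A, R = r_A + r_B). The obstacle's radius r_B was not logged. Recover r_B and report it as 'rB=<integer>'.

m = -1432
d = (-17, 11);  v_rel = (-5, 7),  |v_rel|² = 74
v_rel×d = (-5)·(11) − (7)·(-17) = 64
since m = R²·74 − 64²:  R² = (4096 + -1432) / 74 = 36
R = √36 = 6  ⇒  r_B = 6 − 5 = 1

rB=1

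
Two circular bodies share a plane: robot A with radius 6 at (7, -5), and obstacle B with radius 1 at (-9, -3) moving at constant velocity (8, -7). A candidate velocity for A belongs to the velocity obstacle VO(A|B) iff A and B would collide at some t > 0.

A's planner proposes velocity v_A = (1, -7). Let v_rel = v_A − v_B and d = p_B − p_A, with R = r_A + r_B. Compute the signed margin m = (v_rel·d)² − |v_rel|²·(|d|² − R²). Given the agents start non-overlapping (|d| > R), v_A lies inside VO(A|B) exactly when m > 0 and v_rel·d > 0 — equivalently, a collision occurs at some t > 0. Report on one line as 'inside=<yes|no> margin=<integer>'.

d = (-16, 2),  |d|² = 260;  R = 6+1 = 7,  c = 260−7² = 211
v_rel = (-7, 0),  |v_rel|² = 49;  v_rel·d = (-7)·(-16) + (0)·(2) = 112
49·t² − 224·t + 211 = 0  ⇒  m = 112² − 49·211 = 2205
m = 2205 > 0,  v_rel·d = 112 > 0  ⇒  inside

inside=yes margin=2205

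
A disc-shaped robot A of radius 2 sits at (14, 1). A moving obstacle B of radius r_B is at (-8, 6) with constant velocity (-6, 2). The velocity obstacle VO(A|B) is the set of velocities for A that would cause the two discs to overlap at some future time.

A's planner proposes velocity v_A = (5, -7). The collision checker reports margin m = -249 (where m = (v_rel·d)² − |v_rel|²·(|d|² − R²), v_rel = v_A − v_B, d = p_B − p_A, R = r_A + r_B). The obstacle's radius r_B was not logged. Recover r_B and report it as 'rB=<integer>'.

m = -249
d = (-22, 5);  v_rel = (11, -9),  |v_rel|² = 202
v_rel×d = (11)·(5) − (-9)·(-22) = -143
since m = R²·202 − (-143)²:  R² = (20449 + -249) / 202 = 100
R = √100 = 10  ⇒  r_B = 10 − 2 = 8

rB=8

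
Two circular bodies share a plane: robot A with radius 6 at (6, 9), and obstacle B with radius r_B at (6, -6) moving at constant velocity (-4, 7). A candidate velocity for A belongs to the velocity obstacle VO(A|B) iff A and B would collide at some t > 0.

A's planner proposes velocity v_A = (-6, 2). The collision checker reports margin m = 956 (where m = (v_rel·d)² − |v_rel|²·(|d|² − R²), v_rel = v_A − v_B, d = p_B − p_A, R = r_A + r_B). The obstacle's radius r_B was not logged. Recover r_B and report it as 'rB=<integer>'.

m = 956
d = (0, -15);  v_rel = (-2, -5),  |v_rel|² = 29
v_rel×d = (-2)·(-15) − (-5)·(0) = 30
since m = R²·29 − 30²:  R² = (900 + 956) / 29 = 64
R = √64 = 8  ⇒  r_B = 8 − 6 = 2

rB=2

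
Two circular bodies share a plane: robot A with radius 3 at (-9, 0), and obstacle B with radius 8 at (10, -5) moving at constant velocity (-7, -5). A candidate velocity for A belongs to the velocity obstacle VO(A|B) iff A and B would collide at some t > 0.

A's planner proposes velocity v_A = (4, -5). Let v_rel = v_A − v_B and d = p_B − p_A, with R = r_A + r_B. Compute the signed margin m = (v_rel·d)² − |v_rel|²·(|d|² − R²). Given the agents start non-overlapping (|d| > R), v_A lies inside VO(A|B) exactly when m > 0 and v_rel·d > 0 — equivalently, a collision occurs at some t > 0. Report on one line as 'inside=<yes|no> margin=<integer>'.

d = (19, -5),  |d|² = 386;  R = 3+8 = 11,  c = 386−11² = 265
v_rel = (11, 0),  |v_rel|² = 121;  v_rel·d = (11)·(19) + (0)·(-5) = 209
121·t² − 418·t + 265 = 0  ⇒  m = 209² − 121·265 = 11616
m = 11616 > 0,  v_rel·d = 209 > 0  ⇒  inside

inside=yes margin=11616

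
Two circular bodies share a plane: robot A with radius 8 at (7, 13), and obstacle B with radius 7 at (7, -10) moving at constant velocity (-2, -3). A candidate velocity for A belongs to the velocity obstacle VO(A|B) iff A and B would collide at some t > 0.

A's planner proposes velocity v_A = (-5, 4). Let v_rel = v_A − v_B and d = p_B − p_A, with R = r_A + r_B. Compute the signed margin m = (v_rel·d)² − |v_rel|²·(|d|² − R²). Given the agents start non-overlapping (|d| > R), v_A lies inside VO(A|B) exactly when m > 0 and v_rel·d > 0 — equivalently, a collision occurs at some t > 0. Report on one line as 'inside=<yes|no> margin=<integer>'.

d = (0, -23),  |d|² = 529;  R = 8+7 = 15,  c = 529−15² = 304
v_rel = (-3, 7),  |v_rel|² = 58;  v_rel·d = (-3)·(0) + (7)·(-23) = -161
58·t² + 322·t + 304 = 0  ⇒  m = (-161)² − 58·304 = 8289
m = 8289 > 0,  v_rel·d = -161 < 0  ⇒  outside

inside=no margin=8289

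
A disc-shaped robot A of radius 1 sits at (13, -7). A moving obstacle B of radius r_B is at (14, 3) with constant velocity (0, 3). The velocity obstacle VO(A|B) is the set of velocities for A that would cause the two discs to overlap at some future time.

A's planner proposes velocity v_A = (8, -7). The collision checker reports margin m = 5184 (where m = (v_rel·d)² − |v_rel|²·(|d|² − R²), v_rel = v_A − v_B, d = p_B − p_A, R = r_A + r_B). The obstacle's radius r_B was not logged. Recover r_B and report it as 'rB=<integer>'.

m = 5184
d = (1, 10);  v_rel = (8, -10),  |v_rel|² = 164
v_rel×d = (8)·(10) − (-10)·(1) = 90
since m = R²·164 − 90²:  R² = (8100 + 5184) / 164 = 81
R = √81 = 9  ⇒  r_B = 9 − 1 = 8

rB=8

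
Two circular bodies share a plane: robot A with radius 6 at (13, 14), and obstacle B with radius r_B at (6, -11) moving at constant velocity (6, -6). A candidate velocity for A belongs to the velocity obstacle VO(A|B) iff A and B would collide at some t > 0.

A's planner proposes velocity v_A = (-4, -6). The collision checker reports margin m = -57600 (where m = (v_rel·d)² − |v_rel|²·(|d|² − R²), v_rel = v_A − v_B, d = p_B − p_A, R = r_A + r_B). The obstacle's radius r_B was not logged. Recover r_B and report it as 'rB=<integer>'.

m = -57600
d = (-7, -25);  v_rel = (-10, 0),  |v_rel|² = 100
v_rel×d = (-10)·(-25) − (0)·(-7) = 250
since m = R²·100 − 250²:  R² = (62500 + -57600) / 100 = 49
R = √49 = 7  ⇒  r_B = 7 − 6 = 1

rB=1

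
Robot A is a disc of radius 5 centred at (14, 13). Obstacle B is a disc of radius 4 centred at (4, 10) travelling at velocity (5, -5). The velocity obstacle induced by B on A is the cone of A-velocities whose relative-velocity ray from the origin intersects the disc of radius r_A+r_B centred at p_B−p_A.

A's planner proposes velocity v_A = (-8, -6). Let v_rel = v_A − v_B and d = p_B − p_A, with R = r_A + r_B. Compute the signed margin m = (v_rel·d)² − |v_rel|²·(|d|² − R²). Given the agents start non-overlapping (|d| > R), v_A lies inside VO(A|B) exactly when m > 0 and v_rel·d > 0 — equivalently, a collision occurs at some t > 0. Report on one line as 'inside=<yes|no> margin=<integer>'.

d = (-10, -3),  |d|² = 109;  R = 5+4 = 9,  c = 109−9² = 28
v_rel = (-13, -1),  |v_rel|² = 170;  v_rel·d = (-13)·(-10) + (-1)·(-3) = 133
170·t² − 266·t + 28 = 0  ⇒  m = 133² − 170·28 = 12929
m = 12929 > 0,  v_rel·d = 133 > 0  ⇒  inside

inside=yes margin=12929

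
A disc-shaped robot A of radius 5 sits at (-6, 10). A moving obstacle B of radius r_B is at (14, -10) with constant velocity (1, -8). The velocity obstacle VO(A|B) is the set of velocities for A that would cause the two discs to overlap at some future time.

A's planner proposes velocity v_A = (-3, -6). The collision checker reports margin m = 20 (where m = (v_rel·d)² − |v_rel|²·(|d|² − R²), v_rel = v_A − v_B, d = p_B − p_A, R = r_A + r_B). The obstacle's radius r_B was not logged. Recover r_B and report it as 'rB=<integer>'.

m = 20
d = (20, -20);  v_rel = (-4, 2),  |v_rel|² = 20
v_rel×d = (-4)·(-20) − (2)·(20) = 40
since m = R²·20 − 40²:  R² = (1600 + 20) / 20 = 81
R = √81 = 9  ⇒  r_B = 9 − 5 = 4

rB=4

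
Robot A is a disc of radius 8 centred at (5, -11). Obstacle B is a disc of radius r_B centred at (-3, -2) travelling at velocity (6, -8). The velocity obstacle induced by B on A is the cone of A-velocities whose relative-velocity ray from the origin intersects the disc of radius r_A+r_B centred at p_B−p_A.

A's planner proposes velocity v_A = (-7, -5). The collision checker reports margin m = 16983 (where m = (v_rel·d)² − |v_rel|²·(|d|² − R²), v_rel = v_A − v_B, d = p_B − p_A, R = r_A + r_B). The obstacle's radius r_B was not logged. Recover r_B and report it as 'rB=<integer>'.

m = 16983
d = (-8, 9);  v_rel = (-13, 3),  |v_rel|² = 178
v_rel×d = (-13)·(9) − (3)·(-8) = -93
since m = R²·178 − (-93)²:  R² = (8649 + 16983) / 178 = 144
R = √144 = 12  ⇒  r_B = 12 − 8 = 4

rB=4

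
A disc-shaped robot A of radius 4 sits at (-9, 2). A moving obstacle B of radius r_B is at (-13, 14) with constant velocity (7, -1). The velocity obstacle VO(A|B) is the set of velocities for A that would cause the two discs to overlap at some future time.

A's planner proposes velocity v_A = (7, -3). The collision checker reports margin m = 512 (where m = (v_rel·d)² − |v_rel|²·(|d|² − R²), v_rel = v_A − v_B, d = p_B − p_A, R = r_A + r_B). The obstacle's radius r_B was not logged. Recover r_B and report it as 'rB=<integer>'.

m = 512
d = (-4, 12);  v_rel = (0, -2),  |v_rel|² = 4
v_rel×d = (0)·(12) − (-2)·(-4) = -8
since m = R²·4 − (-8)²:  R² = (64 + 512) / 4 = 144
R = √144 = 12  ⇒  r_B = 12 − 4 = 8

rB=8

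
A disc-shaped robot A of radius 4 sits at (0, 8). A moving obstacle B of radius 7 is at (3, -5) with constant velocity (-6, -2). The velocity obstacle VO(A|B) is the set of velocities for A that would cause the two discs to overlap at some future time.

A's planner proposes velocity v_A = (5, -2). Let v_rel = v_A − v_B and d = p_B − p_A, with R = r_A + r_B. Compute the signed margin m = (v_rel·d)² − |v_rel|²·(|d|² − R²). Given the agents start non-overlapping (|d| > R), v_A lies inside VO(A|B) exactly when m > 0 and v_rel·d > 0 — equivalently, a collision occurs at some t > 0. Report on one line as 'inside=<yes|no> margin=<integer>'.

d = (3, -13),  |d|² = 178;  R = 4+7 = 11,  c = 178−11² = 57
v_rel = (11, 0),  |v_rel|² = 121;  v_rel·d = (11)·(3) + (0)·(-13) = 33
121·t² − 66·t + 57 = 0  ⇒  m = 33² − 121·57 = -5808
m = -5808 < 0,  v_rel·d = 33 > 0  ⇒  outside

inside=no margin=-5808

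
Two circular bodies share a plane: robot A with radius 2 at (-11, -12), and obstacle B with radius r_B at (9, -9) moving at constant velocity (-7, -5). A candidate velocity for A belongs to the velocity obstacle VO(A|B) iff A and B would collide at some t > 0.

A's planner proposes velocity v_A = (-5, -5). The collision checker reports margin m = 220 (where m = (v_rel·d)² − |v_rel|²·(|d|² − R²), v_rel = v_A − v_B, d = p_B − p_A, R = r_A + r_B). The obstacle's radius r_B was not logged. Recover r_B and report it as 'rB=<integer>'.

m = 220
d = (20, 3);  v_rel = (2, 0),  |v_rel|² = 4
v_rel×d = (2)·(3) − (0)·(20) = 6
since m = R²·4 − 6²:  R² = (36 + 220) / 4 = 64
R = √64 = 8  ⇒  r_B = 8 − 2 = 6

rB=6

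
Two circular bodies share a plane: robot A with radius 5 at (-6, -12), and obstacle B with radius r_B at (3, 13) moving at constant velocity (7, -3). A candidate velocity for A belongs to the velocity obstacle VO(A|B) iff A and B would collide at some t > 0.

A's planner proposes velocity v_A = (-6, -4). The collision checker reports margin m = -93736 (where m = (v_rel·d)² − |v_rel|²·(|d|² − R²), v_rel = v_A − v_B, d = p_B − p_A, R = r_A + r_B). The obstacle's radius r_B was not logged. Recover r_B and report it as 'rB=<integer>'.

m = -93736
d = (9, 25);  v_rel = (-13, -1),  |v_rel|² = 170
v_rel×d = (-13)·(25) − (-1)·(9) = -316
since m = R²·170 − (-316)²:  R² = (99856 + -93736) / 170 = 36
R = √36 = 6  ⇒  r_B = 6 − 5 = 1

rB=1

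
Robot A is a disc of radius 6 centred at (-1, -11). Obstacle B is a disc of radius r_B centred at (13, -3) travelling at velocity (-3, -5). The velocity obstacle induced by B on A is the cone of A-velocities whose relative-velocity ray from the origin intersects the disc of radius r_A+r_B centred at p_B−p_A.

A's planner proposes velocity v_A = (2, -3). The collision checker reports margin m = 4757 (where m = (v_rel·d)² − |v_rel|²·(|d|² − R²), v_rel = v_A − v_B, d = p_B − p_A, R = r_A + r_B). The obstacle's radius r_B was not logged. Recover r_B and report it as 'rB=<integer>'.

m = 4757
d = (14, 8);  v_rel = (5, 2),  |v_rel|² = 29
v_rel×d = (5)·(8) − (2)·(14) = 12
since m = R²·29 − 12²:  R² = (144 + 4757) / 29 = 169
R = √169 = 13  ⇒  r_B = 13 − 6 = 7

rB=7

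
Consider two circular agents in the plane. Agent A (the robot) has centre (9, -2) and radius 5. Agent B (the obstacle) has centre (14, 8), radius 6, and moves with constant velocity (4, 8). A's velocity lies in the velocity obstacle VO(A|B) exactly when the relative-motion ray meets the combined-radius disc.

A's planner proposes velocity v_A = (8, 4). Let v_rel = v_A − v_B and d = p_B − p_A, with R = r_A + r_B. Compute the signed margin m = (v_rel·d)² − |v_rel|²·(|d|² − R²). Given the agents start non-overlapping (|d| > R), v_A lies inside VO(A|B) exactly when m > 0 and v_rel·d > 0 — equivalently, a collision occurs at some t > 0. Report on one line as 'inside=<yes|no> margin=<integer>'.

d = (5, 10),  |d|² = 125;  R = 5+6 = 11,  c = 125−11² = 4
v_rel = (4, -4),  |v_rel|² = 32;  v_rel·d = (4)·(5) + (-4)·(10) = -20
32·t² + 40·t + 4 = 0  ⇒  m = (-20)² − 32·4 = 272
m = 272 > 0,  v_rel·d = -20 < 0  ⇒  outside

inside=no margin=272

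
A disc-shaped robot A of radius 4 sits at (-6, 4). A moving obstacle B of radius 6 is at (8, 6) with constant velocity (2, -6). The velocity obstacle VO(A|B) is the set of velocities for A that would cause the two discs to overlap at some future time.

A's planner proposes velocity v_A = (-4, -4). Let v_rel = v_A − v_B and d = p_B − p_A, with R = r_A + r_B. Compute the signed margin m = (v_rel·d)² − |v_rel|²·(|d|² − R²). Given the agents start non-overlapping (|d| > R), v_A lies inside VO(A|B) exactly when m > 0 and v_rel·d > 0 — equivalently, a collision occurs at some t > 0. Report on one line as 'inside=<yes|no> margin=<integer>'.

d = (14, 2),  |d|² = 200;  R = 4+6 = 10,  c = 200−10² = 100
v_rel = (-6, 2),  |v_rel|² = 40;  v_rel·d = (-6)·(14) + (2)·(2) = -80
40·t² + 160·t + 100 = 0  ⇒  m = (-80)² − 40·100 = 2400
m = 2400 > 0,  v_rel·d = -80 < 0  ⇒  outside

inside=no margin=2400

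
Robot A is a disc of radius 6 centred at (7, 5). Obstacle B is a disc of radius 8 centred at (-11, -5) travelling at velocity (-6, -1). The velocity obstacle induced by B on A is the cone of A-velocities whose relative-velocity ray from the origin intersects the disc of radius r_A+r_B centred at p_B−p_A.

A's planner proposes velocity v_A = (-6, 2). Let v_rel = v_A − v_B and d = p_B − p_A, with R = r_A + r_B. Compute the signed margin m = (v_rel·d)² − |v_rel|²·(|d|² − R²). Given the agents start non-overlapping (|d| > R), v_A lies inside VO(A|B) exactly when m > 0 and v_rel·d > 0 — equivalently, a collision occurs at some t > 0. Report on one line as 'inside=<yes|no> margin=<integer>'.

d = (-18, -10),  |d|² = 424;  R = 6+8 = 14,  c = 424−14² = 228
v_rel = (0, 3),  |v_rel|² = 9;  v_rel·d = (0)·(-18) + (3)·(-10) = -30
9·t² + 60·t + 228 = 0  ⇒  m = (-30)² − 9·228 = -1152
m = -1152 < 0,  v_rel·d = -30 < 0  ⇒  outside

inside=no margin=-1152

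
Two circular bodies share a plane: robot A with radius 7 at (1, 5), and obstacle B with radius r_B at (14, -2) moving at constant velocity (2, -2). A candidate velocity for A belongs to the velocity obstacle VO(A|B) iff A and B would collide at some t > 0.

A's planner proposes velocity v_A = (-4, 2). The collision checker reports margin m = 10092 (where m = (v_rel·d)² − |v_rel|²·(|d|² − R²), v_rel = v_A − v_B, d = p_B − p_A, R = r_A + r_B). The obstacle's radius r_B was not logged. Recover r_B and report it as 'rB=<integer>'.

m = 10092
d = (13, -7);  v_rel = (-6, 4),  |v_rel|² = 52
v_rel×d = (-6)·(-7) − (4)·(13) = -10
since m = R²·52 − (-10)²:  R² = (100 + 10092) / 52 = 196
R = √196 = 14  ⇒  r_B = 14 − 7 = 7

rB=7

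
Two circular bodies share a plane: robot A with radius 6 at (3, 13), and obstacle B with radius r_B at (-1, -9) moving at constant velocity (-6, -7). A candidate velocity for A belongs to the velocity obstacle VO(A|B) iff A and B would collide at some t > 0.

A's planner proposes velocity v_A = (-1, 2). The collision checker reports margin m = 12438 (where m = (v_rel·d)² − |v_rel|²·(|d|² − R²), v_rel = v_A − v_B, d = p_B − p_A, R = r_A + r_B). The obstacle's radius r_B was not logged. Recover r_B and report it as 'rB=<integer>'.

m = 12438
d = (-4, -22);  v_rel = (5, 9),  |v_rel|² = 106
v_rel×d = (5)·(-22) − (9)·(-4) = -74
since m = R²·106 − (-74)²:  R² = (5476 + 12438) / 106 = 169
R = √169 = 13  ⇒  r_B = 13 − 6 = 7

rB=7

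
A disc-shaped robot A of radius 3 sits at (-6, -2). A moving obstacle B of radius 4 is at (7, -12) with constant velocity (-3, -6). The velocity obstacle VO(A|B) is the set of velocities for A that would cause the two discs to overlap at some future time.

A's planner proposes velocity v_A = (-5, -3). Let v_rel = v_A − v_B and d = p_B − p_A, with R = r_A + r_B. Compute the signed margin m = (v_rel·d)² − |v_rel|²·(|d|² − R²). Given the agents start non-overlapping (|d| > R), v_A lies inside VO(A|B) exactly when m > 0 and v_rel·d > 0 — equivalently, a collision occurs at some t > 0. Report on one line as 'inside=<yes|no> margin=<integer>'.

d = (13, -10),  |d|² = 269;  R = 3+4 = 7,  c = 269−7² = 220
v_rel = (-2, 3),  |v_rel|² = 13;  v_rel·d = (-2)·(13) + (3)·(-10) = -56
13·t² + 112·t + 220 = 0  ⇒  m = (-56)² − 13·220 = 276
m = 276 > 0,  v_rel·d = -56 < 0  ⇒  outside

inside=no margin=276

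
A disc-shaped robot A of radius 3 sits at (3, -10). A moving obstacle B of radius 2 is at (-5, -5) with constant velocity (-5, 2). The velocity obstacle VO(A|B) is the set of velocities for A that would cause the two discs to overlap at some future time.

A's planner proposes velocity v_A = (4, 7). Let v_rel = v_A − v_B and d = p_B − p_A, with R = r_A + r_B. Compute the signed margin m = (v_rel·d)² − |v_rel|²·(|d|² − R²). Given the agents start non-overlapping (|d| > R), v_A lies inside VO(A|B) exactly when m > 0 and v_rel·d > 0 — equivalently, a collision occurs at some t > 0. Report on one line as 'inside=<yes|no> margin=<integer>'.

d = (-8, 5),  |d|² = 89;  R = 3+2 = 5,  c = 89−5² = 64
v_rel = (9, 5),  |v_rel|² = 106;  v_rel·d = (9)·(-8) + (5)·(5) = -47
106·t² + 94·t + 64 = 0  ⇒  m = (-47)² − 106·64 = -4575
m = -4575 < 0,  v_rel·d = -47 < 0  ⇒  outside

inside=no margin=-4575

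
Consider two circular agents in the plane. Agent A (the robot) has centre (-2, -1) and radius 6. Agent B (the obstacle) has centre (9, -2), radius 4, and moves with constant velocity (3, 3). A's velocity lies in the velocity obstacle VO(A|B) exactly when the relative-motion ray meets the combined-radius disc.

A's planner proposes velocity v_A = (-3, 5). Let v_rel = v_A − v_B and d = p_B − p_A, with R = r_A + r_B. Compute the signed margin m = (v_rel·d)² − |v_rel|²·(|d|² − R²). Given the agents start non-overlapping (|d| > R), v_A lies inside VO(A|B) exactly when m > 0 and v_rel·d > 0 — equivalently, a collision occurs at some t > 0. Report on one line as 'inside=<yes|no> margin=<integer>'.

d = (11, -1),  |d|² = 122;  R = 6+4 = 10,  c = 122−10² = 22
v_rel = (-6, 2),  |v_rel|² = 40;  v_rel·d = (-6)·(11) + (2)·(-1) = -68
40·t² + 136·t + 22 = 0  ⇒  m = (-68)² − 40·22 = 3744
m = 3744 > 0,  v_rel·d = -68 < 0  ⇒  outside

inside=no margin=3744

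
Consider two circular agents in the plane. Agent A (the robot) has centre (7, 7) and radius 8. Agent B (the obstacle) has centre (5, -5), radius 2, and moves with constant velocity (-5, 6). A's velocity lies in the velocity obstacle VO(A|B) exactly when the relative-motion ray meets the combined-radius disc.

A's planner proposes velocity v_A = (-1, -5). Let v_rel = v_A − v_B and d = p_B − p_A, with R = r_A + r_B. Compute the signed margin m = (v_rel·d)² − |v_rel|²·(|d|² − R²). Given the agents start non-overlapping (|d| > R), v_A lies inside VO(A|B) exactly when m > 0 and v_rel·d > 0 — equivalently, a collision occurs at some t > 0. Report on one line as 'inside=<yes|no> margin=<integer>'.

d = (-2, -12),  |d|² = 148;  R = 8+2 = 10,  c = 148−10² = 48
v_rel = (4, -11),  |v_rel|² = 137;  v_rel·d = (4)·(-2) + (-11)·(-12) = 124
137·t² − 248·t + 48 = 0  ⇒  m = 124² − 137·48 = 8800
m = 8800 > 0,  v_rel·d = 124 > 0  ⇒  inside

inside=yes margin=8800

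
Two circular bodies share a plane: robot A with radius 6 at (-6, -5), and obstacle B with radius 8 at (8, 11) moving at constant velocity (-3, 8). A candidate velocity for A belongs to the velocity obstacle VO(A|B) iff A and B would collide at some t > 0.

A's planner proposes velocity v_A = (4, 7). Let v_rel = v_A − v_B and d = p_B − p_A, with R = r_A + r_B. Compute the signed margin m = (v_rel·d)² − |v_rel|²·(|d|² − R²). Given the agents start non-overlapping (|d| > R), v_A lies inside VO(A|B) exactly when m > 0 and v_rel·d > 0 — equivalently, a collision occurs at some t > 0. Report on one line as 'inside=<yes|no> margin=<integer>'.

d = (14, 16),  |d|² = 452;  R = 6+8 = 14,  c = 452−14² = 256
v_rel = (7, -1),  |v_rel|² = 50;  v_rel·d = (7)·(14) + (-1)·(16) = 82
50·t² − 164·t + 256 = 0  ⇒  m = 82² − 50·256 = -6076
m = -6076 < 0,  v_rel·d = 82 > 0  ⇒  outside

inside=no margin=-6076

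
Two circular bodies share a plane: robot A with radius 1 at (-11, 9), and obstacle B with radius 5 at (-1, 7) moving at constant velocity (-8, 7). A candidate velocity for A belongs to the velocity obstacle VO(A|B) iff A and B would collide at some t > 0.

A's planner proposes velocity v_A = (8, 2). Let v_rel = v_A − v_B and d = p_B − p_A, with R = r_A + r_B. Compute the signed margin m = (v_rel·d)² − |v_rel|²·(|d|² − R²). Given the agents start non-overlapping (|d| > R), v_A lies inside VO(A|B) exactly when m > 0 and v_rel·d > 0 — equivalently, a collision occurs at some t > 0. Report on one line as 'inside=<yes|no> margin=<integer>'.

d = (10, -2),  |d|² = 104;  R = 1+5 = 6,  c = 104−6² = 68
v_rel = (16, -5),  |v_rel|² = 281;  v_rel·d = (16)·(10) + (-5)·(-2) = 170
281·t² − 340·t + 68 = 0  ⇒  m = 170² − 281·68 = 9792
m = 9792 > 0,  v_rel·d = 170 > 0  ⇒  inside

inside=yes margin=9792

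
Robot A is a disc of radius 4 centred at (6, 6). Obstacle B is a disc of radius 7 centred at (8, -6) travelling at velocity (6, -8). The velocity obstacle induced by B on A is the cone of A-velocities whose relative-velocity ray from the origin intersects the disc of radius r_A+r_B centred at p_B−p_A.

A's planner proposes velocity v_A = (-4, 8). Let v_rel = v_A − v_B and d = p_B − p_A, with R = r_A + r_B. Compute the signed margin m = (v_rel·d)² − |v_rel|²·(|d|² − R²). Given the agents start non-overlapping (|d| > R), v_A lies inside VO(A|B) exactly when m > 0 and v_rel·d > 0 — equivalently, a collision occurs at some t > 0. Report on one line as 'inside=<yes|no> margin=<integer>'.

d = (2, -12),  |d|² = 148;  R = 4+7 = 11,  c = 148−11² = 27
v_rel = (-10, 16),  |v_rel|² = 356;  v_rel·d = (-10)·(2) + (16)·(-12) = -212
356·t² + 424·t + 27 = 0  ⇒  m = (-212)² − 356·27 = 35332
m = 35332 > 0,  v_rel·d = -212 < 0  ⇒  outside

inside=no margin=35332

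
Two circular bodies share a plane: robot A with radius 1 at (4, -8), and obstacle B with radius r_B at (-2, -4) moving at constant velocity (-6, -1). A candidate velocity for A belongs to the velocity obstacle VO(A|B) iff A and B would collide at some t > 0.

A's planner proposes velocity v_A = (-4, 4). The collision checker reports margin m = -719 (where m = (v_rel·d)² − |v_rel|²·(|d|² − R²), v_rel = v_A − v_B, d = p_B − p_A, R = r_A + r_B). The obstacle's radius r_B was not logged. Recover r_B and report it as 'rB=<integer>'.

m = -719
d = (-6, 4);  v_rel = (2, 5),  |v_rel|² = 29
v_rel×d = (2)·(4) − (5)·(-6) = 38
since m = R²·29 − 38²:  R² = (1444 + -719) / 29 = 25
R = √25 = 5  ⇒  r_B = 5 − 1 = 4

rB=4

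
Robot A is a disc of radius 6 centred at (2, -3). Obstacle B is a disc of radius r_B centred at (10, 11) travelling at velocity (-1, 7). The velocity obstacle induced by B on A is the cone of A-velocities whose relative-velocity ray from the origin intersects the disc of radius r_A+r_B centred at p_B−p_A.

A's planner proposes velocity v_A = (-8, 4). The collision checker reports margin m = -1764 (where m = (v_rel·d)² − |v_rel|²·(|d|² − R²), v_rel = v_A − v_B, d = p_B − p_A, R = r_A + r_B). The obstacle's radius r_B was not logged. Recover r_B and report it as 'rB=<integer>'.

m = -1764
d = (8, 14);  v_rel = (-7, -3),  |v_rel|² = 58
v_rel×d = (-7)·(14) − (-3)·(8) = -74
since m = R²·58 − (-74)²:  R² = (5476 + -1764) / 58 = 64
R = √64 = 8  ⇒  r_B = 8 − 6 = 2

rB=2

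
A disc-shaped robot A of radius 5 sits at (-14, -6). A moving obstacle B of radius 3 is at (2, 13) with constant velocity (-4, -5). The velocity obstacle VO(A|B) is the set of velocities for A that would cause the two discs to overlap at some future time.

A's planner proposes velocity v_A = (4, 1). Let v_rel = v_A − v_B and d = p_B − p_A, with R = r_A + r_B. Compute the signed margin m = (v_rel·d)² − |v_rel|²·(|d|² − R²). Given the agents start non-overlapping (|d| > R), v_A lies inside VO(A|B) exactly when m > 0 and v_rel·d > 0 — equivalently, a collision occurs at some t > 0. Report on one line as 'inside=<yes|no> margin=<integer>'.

d = (16, 19),  |d|² = 617;  R = 5+3 = 8,  c = 617−8² = 553
v_rel = (8, 6),  |v_rel|² = 100;  v_rel·d = (8)·(16) + (6)·(19) = 242
100·t² − 484·t + 553 = 0  ⇒  m = 242² − 100·553 = 3264
m = 3264 > 0,  v_rel·d = 242 > 0  ⇒  inside

inside=yes margin=3264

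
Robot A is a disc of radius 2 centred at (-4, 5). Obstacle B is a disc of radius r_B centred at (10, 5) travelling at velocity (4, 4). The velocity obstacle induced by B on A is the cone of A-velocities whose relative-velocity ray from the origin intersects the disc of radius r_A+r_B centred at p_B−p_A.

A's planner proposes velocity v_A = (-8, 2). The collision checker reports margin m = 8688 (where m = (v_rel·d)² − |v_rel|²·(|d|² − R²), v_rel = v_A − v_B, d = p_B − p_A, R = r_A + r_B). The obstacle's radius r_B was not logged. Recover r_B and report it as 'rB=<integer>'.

m = 8688
d = (14, 0);  v_rel = (-12, -2),  |v_rel|² = 148
v_rel×d = (-12)·(0) − (-2)·(14) = 28
since m = R²·148 − 28²:  R² = (784 + 8688) / 148 = 64
R = √64 = 8  ⇒  r_B = 8 − 2 = 6

rB=6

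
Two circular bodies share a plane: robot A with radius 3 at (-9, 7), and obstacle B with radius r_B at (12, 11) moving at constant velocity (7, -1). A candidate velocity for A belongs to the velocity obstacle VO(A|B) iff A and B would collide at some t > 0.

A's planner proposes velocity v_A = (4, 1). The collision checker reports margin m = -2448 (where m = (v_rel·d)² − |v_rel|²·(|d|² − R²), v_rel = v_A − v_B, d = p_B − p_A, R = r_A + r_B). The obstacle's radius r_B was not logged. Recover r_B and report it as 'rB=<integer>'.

m = -2448
d = (21, 4);  v_rel = (-3, 2),  |v_rel|² = 13
v_rel×d = (-3)·(4) − (2)·(21) = -54
since m = R²·13 − (-54)²:  R² = (2916 + -2448) / 13 = 36
R = √36 = 6  ⇒  r_B = 6 − 3 = 3

rB=3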